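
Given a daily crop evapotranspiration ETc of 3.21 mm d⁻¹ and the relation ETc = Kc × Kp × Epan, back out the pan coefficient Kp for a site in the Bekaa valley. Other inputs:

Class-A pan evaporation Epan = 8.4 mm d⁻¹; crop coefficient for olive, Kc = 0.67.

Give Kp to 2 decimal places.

0.57

ETc = Kc × Kp × Epan  ⇒  Kp = ETc / (Kc × Epan)
Kp = 3.21 / (0.67 × 8.4) = 3.21 / 5.628 = 0.5704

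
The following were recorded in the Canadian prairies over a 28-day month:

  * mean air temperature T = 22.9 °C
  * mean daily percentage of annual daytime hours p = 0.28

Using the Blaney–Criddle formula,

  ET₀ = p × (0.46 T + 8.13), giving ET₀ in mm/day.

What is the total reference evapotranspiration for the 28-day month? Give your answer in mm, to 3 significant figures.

ET₀ = 0.28 × (0.46 × 22.9 + 8.13) = 0.28 × 18.664 = 5.2259 mm/d
Monthly total = 5.2259 × 28 = 146.325 mm

146 mm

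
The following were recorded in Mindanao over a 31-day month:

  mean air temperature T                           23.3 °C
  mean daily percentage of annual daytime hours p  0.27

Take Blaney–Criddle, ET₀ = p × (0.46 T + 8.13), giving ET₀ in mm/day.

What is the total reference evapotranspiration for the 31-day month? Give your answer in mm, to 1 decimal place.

157.8 mm

ET₀ = 0.27 × (0.46 × 23.3 + 8.13) = 0.27 × 18.848 = 5.0890 mm/d
Monthly total = 5.0890 × 31 = 157.759 mm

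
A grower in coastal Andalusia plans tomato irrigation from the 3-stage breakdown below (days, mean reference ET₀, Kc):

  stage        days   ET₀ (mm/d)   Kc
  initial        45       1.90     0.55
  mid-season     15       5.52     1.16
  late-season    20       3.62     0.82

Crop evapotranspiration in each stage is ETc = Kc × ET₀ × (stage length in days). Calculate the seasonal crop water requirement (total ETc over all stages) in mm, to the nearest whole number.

initial: 0.55 × 1.90 × 45 = 47.03 mm
mid-season: 1.16 × 5.52 × 15 = 96.05 mm
late-season: 0.82 × 3.62 × 20 = 59.37 mm
Seasonal total = 202.45 mm

202 mm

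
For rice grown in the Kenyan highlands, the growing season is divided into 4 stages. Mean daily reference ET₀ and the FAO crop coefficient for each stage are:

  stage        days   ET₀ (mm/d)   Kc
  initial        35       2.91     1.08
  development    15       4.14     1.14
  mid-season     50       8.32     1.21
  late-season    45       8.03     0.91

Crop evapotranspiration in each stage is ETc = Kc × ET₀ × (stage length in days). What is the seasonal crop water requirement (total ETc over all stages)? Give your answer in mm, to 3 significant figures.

1010 mm

initial: 1.08 × 2.91 × 35 = 110.00 mm
development: 1.14 × 4.14 × 15 = 70.79 mm
mid-season: 1.21 × 8.32 × 50 = 503.36 mm
late-season: 0.91 × 8.03 × 45 = 328.83 mm
Seasonal total = 1012.98 mm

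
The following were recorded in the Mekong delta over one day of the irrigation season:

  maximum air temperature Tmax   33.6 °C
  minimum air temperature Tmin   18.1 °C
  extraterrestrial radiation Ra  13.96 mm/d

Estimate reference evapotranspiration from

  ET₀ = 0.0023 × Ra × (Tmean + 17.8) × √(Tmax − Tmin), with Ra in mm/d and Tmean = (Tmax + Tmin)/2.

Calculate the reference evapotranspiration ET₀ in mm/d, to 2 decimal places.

Tmean = (33.6 + 18.1)/2 = 25.85 °C
ET₀ = 0.0023 × 13.96 × (25.85 + 17.8) × √15.5 = 0.0023 × 13.96 × 43.65 × 3.9370 = 5.5178 mm/d

5.52 mm/d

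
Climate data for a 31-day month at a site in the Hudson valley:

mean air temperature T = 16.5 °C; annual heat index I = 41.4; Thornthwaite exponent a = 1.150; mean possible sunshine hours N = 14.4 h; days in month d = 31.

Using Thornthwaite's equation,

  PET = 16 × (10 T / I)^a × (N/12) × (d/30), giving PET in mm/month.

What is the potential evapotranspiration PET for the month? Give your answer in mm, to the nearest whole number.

10T/I = 10 × 16.5 / 41.4 = 3.9855
(10T/I)^a = 3.9855^1.150 = 4.9041
Uncorrected PET = 16 × 4.9041 = 78.466 mm
Correction = (N/12)(d/30) = (14.4/12)(31/30) = 1.2400
PET = 78.466 × 1.2400 = 97.298 mm/month

97 mm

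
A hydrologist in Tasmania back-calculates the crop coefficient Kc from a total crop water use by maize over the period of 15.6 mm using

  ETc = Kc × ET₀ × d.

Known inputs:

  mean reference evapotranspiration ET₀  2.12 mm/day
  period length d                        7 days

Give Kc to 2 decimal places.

1.05

ETc = Kc × ET₀ × d  ⇒  Kc = ETc / (ET₀ × d)
Kc = 15.6 / (2.12 × 7) = 15.6 / 14.84 = 1.0512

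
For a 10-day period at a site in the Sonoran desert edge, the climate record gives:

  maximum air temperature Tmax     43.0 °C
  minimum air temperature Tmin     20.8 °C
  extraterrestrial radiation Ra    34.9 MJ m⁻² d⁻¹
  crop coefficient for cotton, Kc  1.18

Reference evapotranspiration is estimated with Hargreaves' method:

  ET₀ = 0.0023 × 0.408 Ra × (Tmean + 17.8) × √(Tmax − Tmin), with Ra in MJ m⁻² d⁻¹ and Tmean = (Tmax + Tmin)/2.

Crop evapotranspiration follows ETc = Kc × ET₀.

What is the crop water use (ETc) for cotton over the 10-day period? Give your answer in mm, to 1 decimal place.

90.5 mm

Tmean = (43.0 + 20.8)/2 = 31.90 °C
0.408 Ra = 0.408 × 34.9 = 14.2392 mm/d equivalent
ET₀ = 0.0023 × 14.2392 × (31.90 + 17.8) × √22.2 = 0.0023 × 14.2392 × 49.70 × 4.7117 = 7.6692 mm/d
ETc = Kc × ET₀ = 1.18 × 7.6692 = 9.0497 mm/d
Over 10 days: 9.0497 × 10 = 90.497 mm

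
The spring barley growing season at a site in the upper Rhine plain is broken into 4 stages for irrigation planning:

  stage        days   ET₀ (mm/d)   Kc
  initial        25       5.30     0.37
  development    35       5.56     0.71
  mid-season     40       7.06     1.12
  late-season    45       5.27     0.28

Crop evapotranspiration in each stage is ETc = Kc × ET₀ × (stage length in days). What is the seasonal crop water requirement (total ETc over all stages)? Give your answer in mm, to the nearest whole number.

570 mm

initial: 0.37 × 5.30 × 25 = 49.03 mm
development: 0.71 × 5.56 × 35 = 138.17 mm
mid-season: 1.12 × 7.06 × 40 = 316.29 mm
late-season: 0.28 × 5.27 × 45 = 66.40 mm
Seasonal total = 569.89 mm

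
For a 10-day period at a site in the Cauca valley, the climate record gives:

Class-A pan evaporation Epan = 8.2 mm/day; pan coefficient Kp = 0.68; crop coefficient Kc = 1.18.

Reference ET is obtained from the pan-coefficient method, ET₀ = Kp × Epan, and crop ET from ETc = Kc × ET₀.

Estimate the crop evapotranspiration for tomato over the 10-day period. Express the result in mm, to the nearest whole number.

66 mm

ET₀ = 0.68 × 8.2 = 5.5760 mm/d
ETc = Kc × ET₀ = 1.18 × 5.5760 = 6.5797 mm/d
Over 10 days: 6.5797 × 10 = 65.797 mm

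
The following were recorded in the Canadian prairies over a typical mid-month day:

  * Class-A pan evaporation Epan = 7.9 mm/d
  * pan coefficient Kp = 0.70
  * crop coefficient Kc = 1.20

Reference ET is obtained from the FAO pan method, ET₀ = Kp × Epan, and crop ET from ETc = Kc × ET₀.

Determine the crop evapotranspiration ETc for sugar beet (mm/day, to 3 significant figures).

ET₀ = 0.70 × 7.9 = 5.5300 mm/d
ETc = Kc × ET₀ = 1.20 × 5.5300 = 6.6360 mm/d

6.64 mm/day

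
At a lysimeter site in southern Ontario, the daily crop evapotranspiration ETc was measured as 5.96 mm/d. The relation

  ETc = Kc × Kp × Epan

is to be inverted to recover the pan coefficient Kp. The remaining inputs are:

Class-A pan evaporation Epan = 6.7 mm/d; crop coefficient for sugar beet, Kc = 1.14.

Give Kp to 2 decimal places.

0.78

ETc = Kc × Kp × Epan  ⇒  Kp = ETc / (Kc × Epan)
Kp = 5.96 / (1.14 × 6.7) = 5.96 / 7.638 = 0.7803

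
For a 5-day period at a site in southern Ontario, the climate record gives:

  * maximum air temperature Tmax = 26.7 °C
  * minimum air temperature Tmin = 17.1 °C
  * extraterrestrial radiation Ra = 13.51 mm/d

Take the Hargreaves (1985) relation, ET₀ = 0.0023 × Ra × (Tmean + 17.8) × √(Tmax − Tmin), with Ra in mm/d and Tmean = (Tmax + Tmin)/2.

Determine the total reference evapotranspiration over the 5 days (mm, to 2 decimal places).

Tmean = (26.7 + 17.1)/2 = 21.90 °C
ET₀ = 0.0023 × 13.51 × (21.90 + 17.8) × √9.6 = 0.0023 × 13.51 × 39.70 × 3.0984 = 3.8222 mm/d
Over 5 days: 3.8222 × 5 = 19.111 mm

19.11 mm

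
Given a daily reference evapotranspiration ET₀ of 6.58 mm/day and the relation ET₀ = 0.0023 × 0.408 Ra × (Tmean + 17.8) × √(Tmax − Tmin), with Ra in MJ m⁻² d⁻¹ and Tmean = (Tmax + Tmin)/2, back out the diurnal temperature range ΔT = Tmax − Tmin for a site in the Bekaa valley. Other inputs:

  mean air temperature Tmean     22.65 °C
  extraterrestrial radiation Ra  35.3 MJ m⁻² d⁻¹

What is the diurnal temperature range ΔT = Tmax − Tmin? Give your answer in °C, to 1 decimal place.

√ΔT = ET₀ / [0.0023 × 0.408 × Ra × (Tmean+17.8)] = 6.58 / (0.0023 × 14.4024 × 40.45) = 4.9107
ΔT = 4.9107² = 24.115 °C

24.1 °C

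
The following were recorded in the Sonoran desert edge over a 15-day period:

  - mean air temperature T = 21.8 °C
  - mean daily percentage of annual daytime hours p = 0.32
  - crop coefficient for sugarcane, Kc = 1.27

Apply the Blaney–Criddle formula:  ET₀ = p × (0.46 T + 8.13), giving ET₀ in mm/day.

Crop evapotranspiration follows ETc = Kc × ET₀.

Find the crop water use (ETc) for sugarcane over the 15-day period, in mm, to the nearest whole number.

111 mm

ET₀ = 0.32 × (0.46 × 21.8 + 8.13) = 0.32 × 18.158 = 5.8106 mm/d
ETc = Kc × ET₀ = 1.27 × 5.8106 = 7.3795 mm/d
Over 15 days: 7.3795 × 15 = 110.693 mm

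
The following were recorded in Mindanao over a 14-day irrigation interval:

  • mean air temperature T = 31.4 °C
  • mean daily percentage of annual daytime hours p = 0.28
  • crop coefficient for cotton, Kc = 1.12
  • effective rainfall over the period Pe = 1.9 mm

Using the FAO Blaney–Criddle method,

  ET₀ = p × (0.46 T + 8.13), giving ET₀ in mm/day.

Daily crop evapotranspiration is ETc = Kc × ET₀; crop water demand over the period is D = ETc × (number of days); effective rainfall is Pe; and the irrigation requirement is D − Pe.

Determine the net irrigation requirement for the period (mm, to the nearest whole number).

ET₀ = 0.28 × (0.46 × 31.4 + 8.13) = 0.28 × 22.574 = 6.3207 mm/d
ETc = Kc × ET₀ = 1.12 × 6.3207 = 7.0792 mm/d
Crop demand D = ETc × 14 d = 7.0792 × 14 = 99.109 mm
D − Pe = 99.109 − 1.9 = 97.209 mm

97 mm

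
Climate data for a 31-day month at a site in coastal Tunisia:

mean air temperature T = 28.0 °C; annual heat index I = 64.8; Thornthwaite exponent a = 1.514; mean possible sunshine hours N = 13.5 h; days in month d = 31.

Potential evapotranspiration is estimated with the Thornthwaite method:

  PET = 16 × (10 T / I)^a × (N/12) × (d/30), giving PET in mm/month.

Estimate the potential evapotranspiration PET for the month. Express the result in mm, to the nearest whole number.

171 mm

10T/I = 10 × 28.0 / 64.8 = 4.3210
(10T/I)^a = 4.3210^1.514 = 9.1680
Uncorrected PET = 16 × 9.1680 = 146.688 mm
Correction = (N/12)(d/30) = (13.5/12)(31/30) = 1.1625
PET = 146.688 × 1.1625 = 170.525 mm/month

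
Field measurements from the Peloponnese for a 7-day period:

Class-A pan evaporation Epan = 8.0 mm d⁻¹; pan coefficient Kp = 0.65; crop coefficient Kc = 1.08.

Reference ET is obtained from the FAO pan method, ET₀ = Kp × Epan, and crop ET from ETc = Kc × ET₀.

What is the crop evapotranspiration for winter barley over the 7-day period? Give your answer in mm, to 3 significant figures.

ET₀ = 0.65 × 8.0 = 5.2000 mm/d
ETc = Kc × ET₀ = 1.08 × 5.2000 = 5.6160 mm/d
Over 7 days: 5.6160 × 7 = 39.312 mm

39.3 mm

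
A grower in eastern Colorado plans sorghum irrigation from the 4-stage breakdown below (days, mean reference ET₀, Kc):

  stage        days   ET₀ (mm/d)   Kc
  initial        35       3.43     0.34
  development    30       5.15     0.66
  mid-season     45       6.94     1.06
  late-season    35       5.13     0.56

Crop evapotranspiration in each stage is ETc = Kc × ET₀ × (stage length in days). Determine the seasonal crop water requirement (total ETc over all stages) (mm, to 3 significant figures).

574 mm

initial: 0.34 × 3.43 × 35 = 40.82 mm
development: 0.66 × 5.15 × 30 = 101.97 mm
mid-season: 1.06 × 6.94 × 45 = 331.04 mm
late-season: 0.56 × 5.13 × 35 = 100.55 mm
Seasonal total = 574.38 mm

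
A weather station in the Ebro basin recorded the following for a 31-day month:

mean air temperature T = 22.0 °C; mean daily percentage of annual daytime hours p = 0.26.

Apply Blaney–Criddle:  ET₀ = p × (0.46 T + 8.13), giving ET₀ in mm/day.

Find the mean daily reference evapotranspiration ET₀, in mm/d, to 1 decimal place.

ET₀ = 0.26 × (0.46 × 22.0 + 8.13) = 0.26 × 18.250 = 4.7450 mm/d

4.7 mm/d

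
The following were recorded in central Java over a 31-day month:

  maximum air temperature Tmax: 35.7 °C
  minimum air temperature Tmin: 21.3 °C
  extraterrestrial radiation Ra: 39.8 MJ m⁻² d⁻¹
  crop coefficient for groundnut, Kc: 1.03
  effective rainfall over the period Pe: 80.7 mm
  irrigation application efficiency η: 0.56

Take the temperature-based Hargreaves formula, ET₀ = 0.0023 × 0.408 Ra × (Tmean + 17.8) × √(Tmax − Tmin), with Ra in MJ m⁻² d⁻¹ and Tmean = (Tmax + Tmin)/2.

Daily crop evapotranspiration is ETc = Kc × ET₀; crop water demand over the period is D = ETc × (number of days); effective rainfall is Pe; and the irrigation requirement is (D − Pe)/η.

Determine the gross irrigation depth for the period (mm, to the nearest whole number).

230 mm

Tmean = (35.7 + 21.3)/2 = 28.50 °C
0.408 Ra = 0.408 × 39.8 = 16.2384 mm/d equivalent
ET₀ = 0.0023 × 16.2384 × (28.50 + 17.8) × √14.4 = 0.0023 × 16.2384 × 46.30 × 3.7947 = 6.5619 mm/d
ETc = Kc × ET₀ = 1.03 × 6.5619 = 6.7588 mm/d
Crop demand D = ETc × 31 d = 6.7588 × 31 = 209.523 mm
D − Pe = 209.523 − 80.7 = 128.823 mm
Gross irrigation = 128.823 / 0.56 = 230.041 mm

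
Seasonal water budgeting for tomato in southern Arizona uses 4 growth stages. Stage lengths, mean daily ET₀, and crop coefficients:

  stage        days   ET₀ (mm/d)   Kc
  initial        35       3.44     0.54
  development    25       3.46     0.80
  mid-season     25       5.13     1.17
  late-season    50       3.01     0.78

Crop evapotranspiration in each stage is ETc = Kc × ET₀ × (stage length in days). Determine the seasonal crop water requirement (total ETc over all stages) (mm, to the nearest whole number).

402 mm

initial: 0.54 × 3.44 × 35 = 65.02 mm
development: 0.80 × 3.46 × 25 = 69.20 mm
mid-season: 1.17 × 5.13 × 25 = 150.05 mm
late-season: 0.78 × 3.01 × 50 = 117.39 mm
Seasonal total = 401.66 mm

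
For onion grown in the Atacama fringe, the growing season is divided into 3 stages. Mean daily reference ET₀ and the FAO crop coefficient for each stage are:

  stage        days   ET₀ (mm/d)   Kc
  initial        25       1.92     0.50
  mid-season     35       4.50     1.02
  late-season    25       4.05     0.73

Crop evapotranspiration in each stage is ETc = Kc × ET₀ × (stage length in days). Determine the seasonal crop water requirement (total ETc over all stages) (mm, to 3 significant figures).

initial: 0.50 × 1.92 × 25 = 24.00 mm
mid-season: 1.02 × 4.50 × 35 = 160.65 mm
late-season: 0.73 × 4.05 × 25 = 73.91 mm
Seasonal total = 258.56 mm

259 mm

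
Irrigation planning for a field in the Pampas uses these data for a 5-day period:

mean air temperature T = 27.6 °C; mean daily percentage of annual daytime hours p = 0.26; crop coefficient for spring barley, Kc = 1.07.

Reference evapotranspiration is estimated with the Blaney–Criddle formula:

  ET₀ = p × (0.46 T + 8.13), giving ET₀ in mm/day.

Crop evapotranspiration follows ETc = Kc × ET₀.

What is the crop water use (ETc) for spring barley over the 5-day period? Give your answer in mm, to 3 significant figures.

ET₀ = 0.26 × (0.46 × 27.6 + 8.13) = 0.26 × 20.826 = 5.4148 mm/d
ETc = Kc × ET₀ = 1.07 × 5.4148 = 5.7938 mm/d
Over 5 days: 5.7938 × 5 = 28.969 mm

29.0 mm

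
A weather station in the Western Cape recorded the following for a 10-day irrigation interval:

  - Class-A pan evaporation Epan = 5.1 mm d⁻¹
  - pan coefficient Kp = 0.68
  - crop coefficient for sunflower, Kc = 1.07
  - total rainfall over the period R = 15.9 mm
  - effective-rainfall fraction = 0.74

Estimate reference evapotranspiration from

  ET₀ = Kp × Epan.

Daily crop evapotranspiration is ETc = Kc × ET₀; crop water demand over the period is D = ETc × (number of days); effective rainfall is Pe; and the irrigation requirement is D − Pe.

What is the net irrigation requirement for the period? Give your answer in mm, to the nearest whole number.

ET₀ = 0.68 × 5.1 = 3.4680 mm/d
ETc = Kc × ET₀ = 1.07 × 3.4680 = 3.7108 mm/d
Crop demand D = ETc × 10 d = 3.7108 × 10 = 37.108 mm
Pe = 0.74 × 15.9 = 11.766 mm
D − Pe = 37.108 − 11.766 = 25.342 mm

25 mm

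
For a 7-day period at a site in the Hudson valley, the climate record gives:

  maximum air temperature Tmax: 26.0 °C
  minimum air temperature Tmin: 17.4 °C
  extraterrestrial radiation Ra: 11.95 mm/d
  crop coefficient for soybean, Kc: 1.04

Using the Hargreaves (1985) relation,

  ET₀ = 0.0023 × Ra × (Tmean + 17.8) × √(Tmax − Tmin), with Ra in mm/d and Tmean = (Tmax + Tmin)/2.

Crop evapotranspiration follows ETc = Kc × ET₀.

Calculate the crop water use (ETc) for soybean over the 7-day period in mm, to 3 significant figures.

Tmean = (26.0 + 17.4)/2 = 21.70 °C
ET₀ = 0.0023 × 11.95 × (21.70 + 17.8) × √8.6 = 0.0023 × 11.95 × 39.50 × 2.9326 = 3.1838 mm/d
ETc = Kc × ET₀ = 1.04 × 3.1838 = 3.3112 mm/d
Over 7 days: 3.3112 × 7 = 23.178 mm

23.2 mm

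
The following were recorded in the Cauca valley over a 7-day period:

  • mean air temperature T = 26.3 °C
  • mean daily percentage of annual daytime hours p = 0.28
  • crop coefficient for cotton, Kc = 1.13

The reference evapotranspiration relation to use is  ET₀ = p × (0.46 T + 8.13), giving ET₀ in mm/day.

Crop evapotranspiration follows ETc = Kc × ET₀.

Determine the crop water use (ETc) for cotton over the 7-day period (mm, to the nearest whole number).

45 mm

ET₀ = 0.28 × (0.46 × 26.3 + 8.13) = 0.28 × 20.228 = 5.6638 mm/d
ETc = Kc × ET₀ = 1.13 × 5.6638 = 6.4001 mm/d
Over 7 days: 6.4001 × 7 = 44.801 mm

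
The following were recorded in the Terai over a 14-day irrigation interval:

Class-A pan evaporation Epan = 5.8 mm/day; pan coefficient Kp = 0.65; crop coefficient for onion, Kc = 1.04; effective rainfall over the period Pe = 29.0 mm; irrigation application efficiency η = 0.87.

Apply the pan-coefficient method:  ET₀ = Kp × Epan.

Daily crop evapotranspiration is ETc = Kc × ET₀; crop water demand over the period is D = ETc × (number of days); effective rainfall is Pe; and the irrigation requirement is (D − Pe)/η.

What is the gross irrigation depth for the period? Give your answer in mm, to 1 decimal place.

29.8 mm

ET₀ = 0.65 × 5.8 = 3.7700 mm/d
ETc = Kc × ET₀ = 1.04 × 3.7700 = 3.9208 mm/d
Crop demand D = ETc × 14 d = 3.9208 × 14 = 54.891 mm
D − Pe = 54.891 − 29.0 = 25.891 mm
Gross irrigation = 25.891 / 0.87 = 29.760 mm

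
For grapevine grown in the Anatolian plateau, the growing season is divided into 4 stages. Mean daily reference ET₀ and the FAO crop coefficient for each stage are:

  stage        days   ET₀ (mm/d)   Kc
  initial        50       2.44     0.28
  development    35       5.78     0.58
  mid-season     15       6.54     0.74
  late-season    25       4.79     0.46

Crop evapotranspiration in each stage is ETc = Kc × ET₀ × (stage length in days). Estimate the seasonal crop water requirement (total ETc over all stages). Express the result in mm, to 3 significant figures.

279 mm

initial: 0.28 × 2.44 × 50 = 34.16 mm
development: 0.58 × 5.78 × 35 = 117.33 mm
mid-season: 0.74 × 6.54 × 15 = 72.59 mm
late-season: 0.46 × 4.79 × 25 = 55.09 mm
Seasonal total = 279.17 mm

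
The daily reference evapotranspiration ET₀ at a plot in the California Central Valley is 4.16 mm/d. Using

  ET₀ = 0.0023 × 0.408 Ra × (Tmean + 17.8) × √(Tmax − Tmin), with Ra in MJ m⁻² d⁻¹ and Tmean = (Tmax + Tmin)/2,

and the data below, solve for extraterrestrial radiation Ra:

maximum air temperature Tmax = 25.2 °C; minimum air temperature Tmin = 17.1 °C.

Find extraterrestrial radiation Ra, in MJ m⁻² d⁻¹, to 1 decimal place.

40.0 MJ m⁻² d⁻¹

Tmean = (25.2+17.1)/2 = 21.15 °C; ΔT = 8.1
Ra = ET₀ / [0.0023 × 0.408 × (Tmean+17.8) × √ΔT]
   = 4.16 / (0.0023 × 0.408 × 38.95 × 2.8460) = 39.991 MJ m⁻² d⁻¹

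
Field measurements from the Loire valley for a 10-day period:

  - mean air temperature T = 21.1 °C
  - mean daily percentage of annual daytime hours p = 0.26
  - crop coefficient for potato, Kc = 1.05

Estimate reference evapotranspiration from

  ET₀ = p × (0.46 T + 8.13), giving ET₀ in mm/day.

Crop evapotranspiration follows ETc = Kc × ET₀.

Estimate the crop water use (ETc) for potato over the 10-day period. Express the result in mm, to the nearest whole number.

49 mm

ET₀ = 0.26 × (0.46 × 21.1 + 8.13) = 0.26 × 17.836 = 4.6374 mm/d
ETc = Kc × ET₀ = 1.05 × 4.6374 = 4.8693 mm/d
Over 10 days: 4.8693 × 10 = 48.693 mm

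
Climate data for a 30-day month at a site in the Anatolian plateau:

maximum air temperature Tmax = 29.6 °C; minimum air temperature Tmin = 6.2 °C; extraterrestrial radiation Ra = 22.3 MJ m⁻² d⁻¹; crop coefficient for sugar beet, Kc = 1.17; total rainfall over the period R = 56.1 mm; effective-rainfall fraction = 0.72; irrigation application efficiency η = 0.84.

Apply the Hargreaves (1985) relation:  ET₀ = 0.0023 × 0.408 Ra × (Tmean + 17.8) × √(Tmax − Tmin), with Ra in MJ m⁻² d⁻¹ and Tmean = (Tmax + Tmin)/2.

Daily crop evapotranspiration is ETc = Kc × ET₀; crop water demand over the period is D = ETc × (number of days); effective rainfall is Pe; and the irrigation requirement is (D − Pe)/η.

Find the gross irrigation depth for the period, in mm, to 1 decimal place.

102.9 mm

Tmean = (29.6 + 6.2)/2 = 17.90 °C
0.408 Ra = 0.408 × 22.3 = 9.0984 mm/d equivalent
ET₀ = 0.0023 × 9.0984 × (17.90 + 17.8) × √23.4 = 0.0023 × 9.0984 × 35.70 × 4.8374 = 3.6139 mm/d
ETc = Kc × ET₀ = 1.17 × 3.6139 = 4.2283 mm/d
Crop demand D = ETc × 30 d = 4.2283 × 30 = 126.849 mm
Pe = 0.72 × 56.1 = 40.392 mm
D − Pe = 126.849 − 40.392 = 86.457 mm
Gross irrigation = 86.457 / 0.84 = 102.925 mm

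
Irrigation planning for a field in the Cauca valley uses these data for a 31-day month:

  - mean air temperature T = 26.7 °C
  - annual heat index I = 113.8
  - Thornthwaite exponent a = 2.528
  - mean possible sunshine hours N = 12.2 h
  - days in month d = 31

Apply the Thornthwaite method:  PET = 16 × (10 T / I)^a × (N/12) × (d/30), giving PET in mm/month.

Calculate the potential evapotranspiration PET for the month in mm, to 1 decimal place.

10T/I = 10 × 26.7 / 113.8 = 2.3462
(10T/I)^a = 2.3462^2.528 = 8.6354
Uncorrected PET = 16 × 8.6354 = 138.166 mm
Correction = (N/12)(d/30) = (12.2/12)(31/30) = 1.0506
PET = 138.166 × 1.0506 = 145.157 mm/month

145.2 mm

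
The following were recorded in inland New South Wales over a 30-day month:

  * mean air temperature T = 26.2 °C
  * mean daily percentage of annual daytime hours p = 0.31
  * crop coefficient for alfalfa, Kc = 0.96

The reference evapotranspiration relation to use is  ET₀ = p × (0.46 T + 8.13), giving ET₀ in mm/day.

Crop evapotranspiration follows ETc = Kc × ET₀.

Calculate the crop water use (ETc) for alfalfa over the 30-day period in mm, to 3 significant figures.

180 mm

ET₀ = 0.31 × (0.46 × 26.2 + 8.13) = 0.31 × 20.182 = 6.2564 mm/d
ETc = Kc × ET₀ = 0.96 × 6.2564 = 6.0061 mm/d
Over 30 days: 6.0061 × 30 = 180.183 mm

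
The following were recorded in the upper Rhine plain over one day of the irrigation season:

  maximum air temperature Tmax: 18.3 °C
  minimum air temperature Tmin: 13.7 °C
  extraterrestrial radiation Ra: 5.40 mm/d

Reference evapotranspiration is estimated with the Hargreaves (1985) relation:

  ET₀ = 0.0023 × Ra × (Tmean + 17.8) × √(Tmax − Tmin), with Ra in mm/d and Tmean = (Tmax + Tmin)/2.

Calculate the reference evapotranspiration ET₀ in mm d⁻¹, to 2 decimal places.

Tmean = (18.3 + 13.7)/2 = 16.00 °C
ET₀ = 0.0023 × 5.40 × (16.00 + 17.8) × √4.6 = 0.0023 × 5.40 × 33.80 × 2.1448 = 0.9004 mm/d

0.90 mm d⁻¹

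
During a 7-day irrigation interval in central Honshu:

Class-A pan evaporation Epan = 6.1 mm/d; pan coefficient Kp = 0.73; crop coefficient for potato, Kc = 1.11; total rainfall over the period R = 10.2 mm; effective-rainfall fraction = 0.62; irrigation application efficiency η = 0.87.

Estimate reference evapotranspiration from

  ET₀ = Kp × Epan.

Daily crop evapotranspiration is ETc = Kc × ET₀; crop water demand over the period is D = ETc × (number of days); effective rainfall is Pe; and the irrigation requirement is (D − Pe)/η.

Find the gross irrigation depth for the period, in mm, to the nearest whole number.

33 mm

ET₀ = 0.73 × 6.1 = 4.4530 mm/d
ETc = Kc × ET₀ = 1.11 × 4.4530 = 4.9428 mm/d
Crop demand D = ETc × 7 d = 4.9428 × 7 = 34.600 mm
Pe = 0.62 × 10.2 = 6.324 mm
D − Pe = 34.600 − 6.324 = 28.276 mm
Gross irrigation = 28.276 / 0.87 = 32.501 mm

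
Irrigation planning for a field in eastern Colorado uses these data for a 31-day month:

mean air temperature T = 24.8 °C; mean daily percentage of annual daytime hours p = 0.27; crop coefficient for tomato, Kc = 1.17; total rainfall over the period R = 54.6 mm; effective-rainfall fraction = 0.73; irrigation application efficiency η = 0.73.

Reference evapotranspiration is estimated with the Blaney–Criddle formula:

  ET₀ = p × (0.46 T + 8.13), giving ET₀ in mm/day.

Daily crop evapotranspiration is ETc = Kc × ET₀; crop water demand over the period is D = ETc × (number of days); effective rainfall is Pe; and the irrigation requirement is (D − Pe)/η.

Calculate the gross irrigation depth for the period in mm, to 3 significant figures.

ET₀ = 0.27 × (0.46 × 24.8 + 8.13) = 0.27 × 19.538 = 5.2753 mm/d
ETc = Kc × ET₀ = 1.17 × 5.2753 = 6.1721 mm/d
Crop demand D = ETc × 31 d = 6.1721 × 31 = 191.335 mm
Pe = 0.73 × 54.6 = 39.858 mm
D − Pe = 191.335 − 39.858 = 151.477 mm
Gross irrigation = 151.477 / 0.73 = 207.503 mm

208 mm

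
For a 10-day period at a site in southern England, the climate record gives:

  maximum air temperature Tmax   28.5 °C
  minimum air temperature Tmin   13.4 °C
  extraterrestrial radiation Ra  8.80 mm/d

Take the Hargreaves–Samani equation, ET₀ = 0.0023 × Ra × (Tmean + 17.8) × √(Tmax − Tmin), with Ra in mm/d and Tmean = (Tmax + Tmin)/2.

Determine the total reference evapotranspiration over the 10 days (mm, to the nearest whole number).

Tmean = (28.5 + 13.4)/2 = 20.95 °C
ET₀ = 0.0023 × 8.80 × (20.95 + 17.8) × √15.1 = 0.0023 × 8.80 × 38.75 × 3.8859 = 3.0477 mm/d
Over 10 days: 3.0477 × 10 = 30.477 mm

30 mm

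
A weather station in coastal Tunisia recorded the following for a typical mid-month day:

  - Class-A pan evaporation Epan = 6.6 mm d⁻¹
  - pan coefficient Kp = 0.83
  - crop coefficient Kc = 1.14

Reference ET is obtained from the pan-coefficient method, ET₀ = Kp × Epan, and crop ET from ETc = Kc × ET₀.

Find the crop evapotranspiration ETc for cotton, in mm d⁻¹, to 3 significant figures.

ET₀ = 0.83 × 6.6 = 5.4780 mm/d
ETc = Kc × ET₀ = 1.14 × 5.4780 = 6.2449 mm/d

6.24 mm d⁻¹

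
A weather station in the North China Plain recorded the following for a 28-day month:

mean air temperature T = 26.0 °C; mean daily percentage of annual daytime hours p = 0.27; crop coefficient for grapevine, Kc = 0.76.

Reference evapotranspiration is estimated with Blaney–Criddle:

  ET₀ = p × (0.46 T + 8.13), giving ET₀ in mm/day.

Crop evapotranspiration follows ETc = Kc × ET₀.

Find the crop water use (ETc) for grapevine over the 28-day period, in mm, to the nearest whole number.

115 mm

ET₀ = 0.27 × (0.46 × 26.0 + 8.13) = 0.27 × 20.090 = 5.4243 mm/d
ETc = Kc × ET₀ = 0.76 × 5.4243 = 4.1225 mm/d
Over 28 days: 4.1225 × 28 = 115.430 mm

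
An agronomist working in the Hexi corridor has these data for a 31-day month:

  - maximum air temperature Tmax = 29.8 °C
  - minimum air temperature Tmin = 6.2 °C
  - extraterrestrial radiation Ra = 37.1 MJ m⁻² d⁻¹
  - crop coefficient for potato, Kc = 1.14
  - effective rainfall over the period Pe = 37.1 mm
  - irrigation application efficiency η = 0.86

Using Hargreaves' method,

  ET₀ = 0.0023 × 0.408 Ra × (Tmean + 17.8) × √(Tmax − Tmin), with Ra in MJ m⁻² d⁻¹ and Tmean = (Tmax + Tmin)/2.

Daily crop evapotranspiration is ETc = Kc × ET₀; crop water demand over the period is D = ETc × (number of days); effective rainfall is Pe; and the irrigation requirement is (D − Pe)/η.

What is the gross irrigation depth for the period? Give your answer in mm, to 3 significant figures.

206 mm

Tmean = (29.8 + 6.2)/2 = 18.00 °C
0.408 Ra = 0.408 × 37.1 = 15.1368 mm/d equivalent
ET₀ = 0.0023 × 15.1368 × (18.00 + 17.8) × √23.6 = 0.0023 × 15.1368 × 35.80 × 4.8580 = 6.0548 mm/d
ETc = Kc × ET₀ = 1.14 × 6.0548 = 6.9025 mm/d
Crop demand D = ETc × 31 d = 6.9025 × 31 = 213.978 mm
D − Pe = 213.978 − 37.1 = 176.878 mm
Gross irrigation = 176.878 / 0.86 = 205.672 mm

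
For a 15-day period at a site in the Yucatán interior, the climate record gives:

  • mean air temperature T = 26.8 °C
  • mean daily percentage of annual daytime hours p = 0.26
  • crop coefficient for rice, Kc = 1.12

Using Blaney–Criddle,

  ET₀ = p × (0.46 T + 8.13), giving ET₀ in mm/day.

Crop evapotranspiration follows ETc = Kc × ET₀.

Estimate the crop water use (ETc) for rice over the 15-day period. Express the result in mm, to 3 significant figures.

89.4 mm

ET₀ = 0.26 × (0.46 × 26.8 + 8.13) = 0.26 × 20.458 = 5.3191 mm/d
ETc = Kc × ET₀ = 1.12 × 5.3191 = 5.9574 mm/d
Over 15 days: 5.9574 × 15 = 89.361 mm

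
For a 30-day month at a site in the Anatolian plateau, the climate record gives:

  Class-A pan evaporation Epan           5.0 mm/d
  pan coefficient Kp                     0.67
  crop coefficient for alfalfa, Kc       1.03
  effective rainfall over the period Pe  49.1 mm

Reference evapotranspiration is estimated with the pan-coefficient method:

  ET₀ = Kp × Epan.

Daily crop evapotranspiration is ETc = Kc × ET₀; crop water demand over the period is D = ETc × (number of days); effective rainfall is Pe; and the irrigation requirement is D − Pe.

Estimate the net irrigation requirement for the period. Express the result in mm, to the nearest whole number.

54 mm

ET₀ = 0.67 × 5.0 = 3.3500 mm/d
ETc = Kc × ET₀ = 1.03 × 3.3500 = 3.4505 mm/d
Crop demand D = ETc × 30 d = 3.4505 × 30 = 103.515 mm
D − Pe = 103.515 − 49.1 = 54.415 mm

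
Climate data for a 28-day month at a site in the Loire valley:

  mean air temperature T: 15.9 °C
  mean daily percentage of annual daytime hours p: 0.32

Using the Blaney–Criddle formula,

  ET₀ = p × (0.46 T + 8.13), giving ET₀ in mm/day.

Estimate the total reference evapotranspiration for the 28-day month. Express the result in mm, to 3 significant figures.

138 mm

ET₀ = 0.32 × (0.46 × 15.9 + 8.13) = 0.32 × 15.444 = 4.9421 mm/d
Monthly total = 4.9421 × 28 = 138.379 mm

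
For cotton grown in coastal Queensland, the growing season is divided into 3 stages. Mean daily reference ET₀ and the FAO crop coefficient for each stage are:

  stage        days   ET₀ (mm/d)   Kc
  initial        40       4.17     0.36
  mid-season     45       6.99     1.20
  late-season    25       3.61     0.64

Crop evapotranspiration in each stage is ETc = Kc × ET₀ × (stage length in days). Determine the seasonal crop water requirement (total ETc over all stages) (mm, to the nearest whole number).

495 mm

initial: 0.36 × 4.17 × 40 = 60.05 mm
mid-season: 1.20 × 6.99 × 45 = 377.46 mm
late-season: 0.64 × 3.61 × 25 = 57.76 mm
Seasonal total = 495.27 mm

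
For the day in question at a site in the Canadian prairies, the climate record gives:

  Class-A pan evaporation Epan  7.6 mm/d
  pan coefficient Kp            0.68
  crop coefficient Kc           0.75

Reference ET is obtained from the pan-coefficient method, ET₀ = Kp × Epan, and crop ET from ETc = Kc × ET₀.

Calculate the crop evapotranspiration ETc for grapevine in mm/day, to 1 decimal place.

3.9 mm/day

ET₀ = 0.68 × 7.6 = 5.1680 mm/d
ETc = Kc × ET₀ = 0.75 × 5.1680 = 3.8760 mm/d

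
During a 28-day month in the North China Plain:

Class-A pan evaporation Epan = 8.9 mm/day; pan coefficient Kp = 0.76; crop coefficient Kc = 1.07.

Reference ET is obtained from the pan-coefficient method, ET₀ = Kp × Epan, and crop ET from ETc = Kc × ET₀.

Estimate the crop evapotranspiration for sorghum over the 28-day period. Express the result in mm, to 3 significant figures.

ET₀ = 0.76 × 8.9 = 6.7640 mm/d
ETc = Kc × ET₀ = 1.07 × 6.7640 = 7.2375 mm/d
Over 28 days: 7.2375 × 28 = 202.650 mm

203 mm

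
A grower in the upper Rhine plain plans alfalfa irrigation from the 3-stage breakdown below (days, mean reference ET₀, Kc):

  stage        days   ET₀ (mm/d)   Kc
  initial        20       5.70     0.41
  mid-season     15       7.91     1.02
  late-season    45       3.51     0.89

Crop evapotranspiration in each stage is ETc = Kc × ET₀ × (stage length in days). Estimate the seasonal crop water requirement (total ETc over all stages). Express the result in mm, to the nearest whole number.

308 mm

initial: 0.41 × 5.70 × 20 = 46.74 mm
mid-season: 1.02 × 7.91 × 15 = 121.02 mm
late-season: 0.89 × 3.51 × 45 = 140.58 mm
Seasonal total = 308.34 mm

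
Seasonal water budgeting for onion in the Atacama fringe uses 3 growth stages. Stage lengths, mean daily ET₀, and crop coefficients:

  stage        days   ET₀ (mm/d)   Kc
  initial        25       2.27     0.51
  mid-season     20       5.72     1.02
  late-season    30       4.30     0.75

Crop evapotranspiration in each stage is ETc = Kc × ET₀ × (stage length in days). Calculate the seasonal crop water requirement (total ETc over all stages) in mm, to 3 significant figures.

initial: 0.51 × 2.27 × 25 = 28.94 mm
mid-season: 1.02 × 5.72 × 20 = 116.69 mm
late-season: 0.75 × 4.30 × 30 = 96.75 mm
Seasonal total = 242.38 mm

242 mm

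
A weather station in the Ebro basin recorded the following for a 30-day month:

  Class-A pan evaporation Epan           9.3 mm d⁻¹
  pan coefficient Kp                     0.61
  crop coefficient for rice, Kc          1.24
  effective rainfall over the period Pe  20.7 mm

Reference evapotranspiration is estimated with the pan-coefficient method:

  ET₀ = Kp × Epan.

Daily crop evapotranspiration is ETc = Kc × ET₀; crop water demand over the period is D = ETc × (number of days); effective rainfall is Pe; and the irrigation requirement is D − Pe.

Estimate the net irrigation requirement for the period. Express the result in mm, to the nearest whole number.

190 mm

ET₀ = 0.61 × 9.3 = 5.6730 mm/d
ETc = Kc × ET₀ = 1.24 × 5.6730 = 7.0345 mm/d
Crop demand D = ETc × 30 d = 7.0345 × 30 = 211.035 mm
D − Pe = 211.035 − 20.7 = 190.335 mm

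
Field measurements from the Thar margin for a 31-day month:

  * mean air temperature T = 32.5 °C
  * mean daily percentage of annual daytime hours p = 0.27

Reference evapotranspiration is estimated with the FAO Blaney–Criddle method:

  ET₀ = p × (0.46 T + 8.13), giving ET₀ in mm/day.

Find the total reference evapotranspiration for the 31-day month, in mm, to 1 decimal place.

193.2 mm

ET₀ = 0.27 × (0.46 × 32.5 + 8.13) = 0.27 × 23.080 = 6.2316 mm/d
Monthly total = 6.2316 × 31 = 193.180 mm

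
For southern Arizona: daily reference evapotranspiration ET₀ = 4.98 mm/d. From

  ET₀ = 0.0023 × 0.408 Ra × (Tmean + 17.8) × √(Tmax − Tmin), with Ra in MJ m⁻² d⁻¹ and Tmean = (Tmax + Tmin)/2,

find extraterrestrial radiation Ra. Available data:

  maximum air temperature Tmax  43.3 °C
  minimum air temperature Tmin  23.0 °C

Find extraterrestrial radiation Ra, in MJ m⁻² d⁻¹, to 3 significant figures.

Tmean = (43.3+23.0)/2 = 33.15 °C; ΔT = 20.3
Ra = ET₀ / [0.0023 × 0.408 × (Tmean+17.8) × √ΔT]
   = 4.98 / (0.0023 × 0.408 × 50.95 × 4.5056) = 23.118 MJ m⁻² d⁻¹

23.1 MJ m⁻² d⁻¹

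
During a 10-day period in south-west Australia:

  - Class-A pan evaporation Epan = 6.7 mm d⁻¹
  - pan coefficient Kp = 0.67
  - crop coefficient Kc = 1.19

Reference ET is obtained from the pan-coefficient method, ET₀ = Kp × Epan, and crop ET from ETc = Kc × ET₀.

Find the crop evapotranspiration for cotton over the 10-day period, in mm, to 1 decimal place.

53.4 mm

ET₀ = 0.67 × 6.7 = 4.4890 mm/d
ETc = Kc × ET₀ = 1.19 × 4.4890 = 5.3419 mm/d
Over 10 days: 5.3419 × 10 = 53.419 mm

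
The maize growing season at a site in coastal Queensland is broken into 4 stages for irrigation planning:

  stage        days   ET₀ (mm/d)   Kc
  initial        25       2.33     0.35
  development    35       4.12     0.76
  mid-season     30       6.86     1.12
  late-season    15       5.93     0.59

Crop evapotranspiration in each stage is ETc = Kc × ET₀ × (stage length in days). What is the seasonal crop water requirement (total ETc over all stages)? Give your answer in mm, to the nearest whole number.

413 mm

initial: 0.35 × 2.33 × 25 = 20.39 mm
development: 0.76 × 4.12 × 35 = 109.59 mm
mid-season: 1.12 × 6.86 × 30 = 230.50 mm
late-season: 0.59 × 5.93 × 15 = 52.48 mm
Seasonal total = 412.96 mm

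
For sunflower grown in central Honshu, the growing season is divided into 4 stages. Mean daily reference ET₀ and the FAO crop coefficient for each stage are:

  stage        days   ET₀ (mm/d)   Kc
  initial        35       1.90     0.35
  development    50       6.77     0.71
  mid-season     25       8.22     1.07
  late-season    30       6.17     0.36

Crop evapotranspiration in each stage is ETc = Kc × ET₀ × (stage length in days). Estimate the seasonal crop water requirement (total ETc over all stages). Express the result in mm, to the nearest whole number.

550 mm

initial: 0.35 × 1.90 × 35 = 23.28 mm
development: 0.71 × 6.77 × 50 = 240.34 mm
mid-season: 1.07 × 8.22 × 25 = 219.89 mm
late-season: 0.36 × 6.17 × 30 = 66.64 mm
Seasonal total = 550.15 mm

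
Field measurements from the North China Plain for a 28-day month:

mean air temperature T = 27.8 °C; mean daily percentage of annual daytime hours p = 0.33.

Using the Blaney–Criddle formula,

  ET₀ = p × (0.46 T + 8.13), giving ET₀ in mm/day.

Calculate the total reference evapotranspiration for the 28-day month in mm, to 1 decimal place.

193.3 mm

ET₀ = 0.33 × (0.46 × 27.8 + 8.13) = 0.33 × 20.918 = 6.9029 mm/d
Monthly total = 6.9029 × 28 = 193.281 mm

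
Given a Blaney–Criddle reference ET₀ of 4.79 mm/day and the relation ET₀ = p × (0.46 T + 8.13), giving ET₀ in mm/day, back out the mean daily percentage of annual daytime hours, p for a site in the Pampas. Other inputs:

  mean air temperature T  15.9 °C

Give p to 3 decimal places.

p = ET₀ / (0.46 T + 8.13) = 4.79 / (0.46 × 15.9 + 8.13) = 4.79 / 15.444 = 0.3102

0.310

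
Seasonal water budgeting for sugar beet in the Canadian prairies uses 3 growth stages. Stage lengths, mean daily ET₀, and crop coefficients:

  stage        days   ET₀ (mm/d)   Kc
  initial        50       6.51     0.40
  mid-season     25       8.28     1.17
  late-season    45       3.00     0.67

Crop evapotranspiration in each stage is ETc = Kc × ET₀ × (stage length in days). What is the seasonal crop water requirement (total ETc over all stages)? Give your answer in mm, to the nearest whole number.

initial: 0.40 × 6.51 × 50 = 130.20 mm
mid-season: 1.17 × 8.28 × 25 = 242.19 mm
late-season: 0.67 × 3.00 × 45 = 90.45 mm
Seasonal total = 462.84 mm

463 mm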